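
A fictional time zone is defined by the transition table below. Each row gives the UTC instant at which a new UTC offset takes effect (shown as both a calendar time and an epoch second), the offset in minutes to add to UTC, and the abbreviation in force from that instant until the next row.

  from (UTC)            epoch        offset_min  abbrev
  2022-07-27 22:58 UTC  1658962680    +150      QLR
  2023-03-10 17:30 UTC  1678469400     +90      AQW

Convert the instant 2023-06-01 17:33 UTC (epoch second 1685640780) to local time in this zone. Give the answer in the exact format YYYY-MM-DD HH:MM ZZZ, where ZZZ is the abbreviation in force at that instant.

2023-06-01 19:03 AQW

Query: 2023-06-01 17:33 UTC
Rule 2/2 (AQW, +01:30): 2023-03-10 17:30 UTC ≤ query < +∞
17·60 + 33 + 90 = 1143 min
1143 = 0·1440 + 1143; 1143 = 19·60 + 3 → 19:03, same day
→ 2023-06-01 19:03 AQW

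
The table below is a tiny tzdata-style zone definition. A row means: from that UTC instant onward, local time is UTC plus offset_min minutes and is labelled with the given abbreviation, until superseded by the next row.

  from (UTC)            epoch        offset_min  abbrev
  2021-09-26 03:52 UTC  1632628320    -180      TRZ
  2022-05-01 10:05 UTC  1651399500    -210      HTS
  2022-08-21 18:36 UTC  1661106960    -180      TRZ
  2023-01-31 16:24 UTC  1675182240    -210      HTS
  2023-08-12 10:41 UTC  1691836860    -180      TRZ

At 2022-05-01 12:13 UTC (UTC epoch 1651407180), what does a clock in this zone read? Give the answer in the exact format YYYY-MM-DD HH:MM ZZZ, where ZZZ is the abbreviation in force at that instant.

Query: 2022-05-01 12:13 UTC
Rule 2/5 (HTS, -03:30): 2022-05-01 10:05 UTC ≤ query < 2022-08-21 18:36 UTC
12·60 + 13 - 210 = 523 min
523 = 0·1440 + 523; 523 = 8·60 + 43 → 08:43, same day
→ 2022-05-01 08:43 HTS

2022-05-01 08:43 HTS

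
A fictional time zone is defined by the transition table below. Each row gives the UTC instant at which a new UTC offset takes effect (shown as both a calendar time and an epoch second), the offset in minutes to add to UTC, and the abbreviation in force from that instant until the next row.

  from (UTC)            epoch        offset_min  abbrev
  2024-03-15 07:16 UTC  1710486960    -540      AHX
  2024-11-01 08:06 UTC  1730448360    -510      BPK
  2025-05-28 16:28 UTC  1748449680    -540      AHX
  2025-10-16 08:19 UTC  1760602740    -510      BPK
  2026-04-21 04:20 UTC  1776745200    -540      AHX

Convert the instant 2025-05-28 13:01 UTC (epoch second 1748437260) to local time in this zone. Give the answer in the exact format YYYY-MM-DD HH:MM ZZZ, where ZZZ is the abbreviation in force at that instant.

Query: 2025-05-28 13:01 UTC
Rule 2/5 (BPK, -08:30): 2024-11-01 08:06 UTC ≤ query < 2025-05-28 16:28 UTC
13·60 + 1 - 510 = 271 min
271 = 0·1440 + 271; 271 = 4·60 + 31 → 04:31, same day
→ 2025-05-28 04:31 BPK

2025-05-28 04:31 BPK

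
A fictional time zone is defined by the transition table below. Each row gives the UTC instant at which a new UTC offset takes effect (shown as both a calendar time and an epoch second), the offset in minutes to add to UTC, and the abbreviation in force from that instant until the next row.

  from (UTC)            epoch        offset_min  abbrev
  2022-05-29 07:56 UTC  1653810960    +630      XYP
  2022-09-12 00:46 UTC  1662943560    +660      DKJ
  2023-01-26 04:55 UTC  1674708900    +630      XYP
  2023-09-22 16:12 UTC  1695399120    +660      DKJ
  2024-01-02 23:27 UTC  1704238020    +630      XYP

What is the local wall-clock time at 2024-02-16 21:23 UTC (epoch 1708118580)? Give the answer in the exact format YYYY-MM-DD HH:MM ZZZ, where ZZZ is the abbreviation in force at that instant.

2024-02-17 07:53 XYP

Query: 2024-02-16 21:23 UTC
Rule 5/5 (XYP, +10:30): 2024-01-02 23:27 UTC ≤ query < +∞
21·60 + 23 + 630 = 1913 min
1913 = 1·1440 + 473; 473 = 7·60 + 53 → 07:53, 2024-02-16 + 1 day = 2024-02-17
→ 2024-02-17 07:53 XYP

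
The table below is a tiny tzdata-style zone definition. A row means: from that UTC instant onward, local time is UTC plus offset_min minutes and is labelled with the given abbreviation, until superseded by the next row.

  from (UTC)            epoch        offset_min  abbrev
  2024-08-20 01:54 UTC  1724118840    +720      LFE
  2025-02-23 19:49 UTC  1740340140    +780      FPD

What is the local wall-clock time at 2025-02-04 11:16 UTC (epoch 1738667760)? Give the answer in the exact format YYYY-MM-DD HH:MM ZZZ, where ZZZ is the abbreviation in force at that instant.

2025-02-04 23:16 LFE

Query: 2025-02-04 11:16 UTC
Rule 1/2 (LFE, +12:00): 2024-08-20 01:54 UTC ≤ query < 2025-02-23 19:49 UTC
11·60 + 16 + 720 = 1396 min
1396 = 0·1440 + 1396; 1396 = 23·60 + 16 → 23:16, same day
→ 2025-02-04 23:16 LFE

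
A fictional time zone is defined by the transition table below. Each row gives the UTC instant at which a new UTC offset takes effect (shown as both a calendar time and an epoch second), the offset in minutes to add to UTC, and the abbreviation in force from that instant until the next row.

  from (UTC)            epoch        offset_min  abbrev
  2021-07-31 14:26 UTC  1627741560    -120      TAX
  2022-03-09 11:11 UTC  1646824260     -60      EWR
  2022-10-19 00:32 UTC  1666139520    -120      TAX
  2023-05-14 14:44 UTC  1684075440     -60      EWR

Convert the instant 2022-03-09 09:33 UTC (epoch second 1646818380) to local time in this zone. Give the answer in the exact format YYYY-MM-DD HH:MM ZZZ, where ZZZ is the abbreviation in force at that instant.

Query: 2022-03-09 09:33 UTC
Rule 1/4 (TAX, -02:00): 2021-07-31 14:26 UTC ≤ query < 2022-03-09 11:11 UTC
9·60 + 33 - 120 = 453 min
453 = 0·1440 + 453; 453 = 7·60 + 33 → 07:33, same day
→ 2022-03-09 07:33 TAX

2022-03-09 07:33 TAX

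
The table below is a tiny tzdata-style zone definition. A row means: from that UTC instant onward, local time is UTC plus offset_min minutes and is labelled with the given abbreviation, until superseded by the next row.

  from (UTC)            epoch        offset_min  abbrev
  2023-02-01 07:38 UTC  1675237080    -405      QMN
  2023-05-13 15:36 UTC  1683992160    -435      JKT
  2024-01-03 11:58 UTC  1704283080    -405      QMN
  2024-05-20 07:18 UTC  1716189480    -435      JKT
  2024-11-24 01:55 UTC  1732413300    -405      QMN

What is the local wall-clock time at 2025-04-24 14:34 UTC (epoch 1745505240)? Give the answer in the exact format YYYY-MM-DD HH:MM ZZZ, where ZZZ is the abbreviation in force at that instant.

2025-04-24 07:49 QMN

Query: 2025-04-24 14:34 UTC
Rule 5/5 (QMN, -06:45): 2024-11-24 01:55 UTC ≤ query < +∞
14·60 + 34 - 405 = 469 min
469 = 0·1440 + 469; 469 = 7·60 + 49 → 07:49, same day
→ 2025-04-24 07:49 QMN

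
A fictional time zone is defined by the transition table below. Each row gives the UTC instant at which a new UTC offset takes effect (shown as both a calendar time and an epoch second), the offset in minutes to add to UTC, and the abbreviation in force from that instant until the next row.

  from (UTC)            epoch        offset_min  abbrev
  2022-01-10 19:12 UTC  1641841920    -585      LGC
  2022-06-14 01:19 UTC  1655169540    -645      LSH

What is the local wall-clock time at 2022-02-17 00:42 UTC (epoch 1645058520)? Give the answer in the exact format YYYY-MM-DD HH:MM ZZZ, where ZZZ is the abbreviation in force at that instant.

2022-02-16 14:57 LGC

Query: 2022-02-17 00:42 UTC
Rule 1/2 (LGC, -09:45): 2022-01-10 19:12 UTC ≤ query < 2022-06-14 01:19 UTC
0·60 + 42 - 585 = -543 min
-543 = -1·1440 + 897; 897 = 14·60 + 57 → 14:57, 2022-02-17 - 1 day = 2022-02-16
→ 2022-02-16 14:57 LGC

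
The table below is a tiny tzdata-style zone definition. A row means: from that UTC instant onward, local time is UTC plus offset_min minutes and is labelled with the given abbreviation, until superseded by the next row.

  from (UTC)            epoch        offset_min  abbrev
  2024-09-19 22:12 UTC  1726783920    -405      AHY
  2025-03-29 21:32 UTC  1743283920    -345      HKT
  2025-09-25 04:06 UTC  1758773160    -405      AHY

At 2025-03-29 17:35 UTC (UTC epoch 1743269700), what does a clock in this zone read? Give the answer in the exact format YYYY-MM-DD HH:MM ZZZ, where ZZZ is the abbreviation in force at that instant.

2025-03-29 10:50 AHY

Query: 2025-03-29 17:35 UTC
Rule 1/3 (AHY, -06:45): 2024-09-19 22:12 UTC ≤ query < 2025-03-29 21:32 UTC
17·60 + 35 - 405 = 650 min
650 = 0·1440 + 650; 650 = 10·60 + 50 → 10:50, same day
→ 2025-03-29 10:50 AHY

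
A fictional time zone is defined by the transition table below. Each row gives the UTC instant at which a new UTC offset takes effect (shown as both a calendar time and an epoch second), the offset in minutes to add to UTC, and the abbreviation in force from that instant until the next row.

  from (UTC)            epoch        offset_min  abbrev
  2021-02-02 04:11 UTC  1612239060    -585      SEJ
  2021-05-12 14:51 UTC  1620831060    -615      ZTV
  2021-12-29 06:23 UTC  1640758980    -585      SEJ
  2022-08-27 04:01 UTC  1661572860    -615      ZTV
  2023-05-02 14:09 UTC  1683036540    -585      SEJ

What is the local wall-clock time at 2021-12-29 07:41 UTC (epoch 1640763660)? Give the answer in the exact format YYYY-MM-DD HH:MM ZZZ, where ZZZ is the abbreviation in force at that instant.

2021-12-28 21:56 SEJ

Query: 2021-12-29 07:41 UTC
Rule 3/5 (SEJ, -09:45): 2021-12-29 06:23 UTC ≤ query < 2022-08-27 04:01 UTC
7·60 + 41 - 585 = -124 min
-124 = -1·1440 + 1316; 1316 = 21·60 + 56 → 21:56, 2021-12-29 - 1 day = 2021-12-28
→ 2021-12-28 21:56 SEJ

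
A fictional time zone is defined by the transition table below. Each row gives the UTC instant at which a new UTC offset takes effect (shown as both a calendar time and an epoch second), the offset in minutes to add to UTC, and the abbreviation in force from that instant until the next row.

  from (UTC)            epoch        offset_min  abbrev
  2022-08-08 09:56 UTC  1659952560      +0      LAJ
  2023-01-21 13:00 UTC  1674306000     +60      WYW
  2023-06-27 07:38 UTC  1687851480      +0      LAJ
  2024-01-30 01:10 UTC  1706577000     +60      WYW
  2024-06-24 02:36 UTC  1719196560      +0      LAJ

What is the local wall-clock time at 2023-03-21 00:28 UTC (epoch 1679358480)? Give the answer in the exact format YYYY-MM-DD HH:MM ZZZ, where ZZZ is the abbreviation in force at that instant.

2023-03-21 01:28 WYW

Query: 2023-03-21 00:28 UTC
Rule 2/5 (WYW, +01:00): 2023-01-21 13:00 UTC ≤ query < 2023-06-27 07:38 UTC
0·60 + 28 + 60 = 88 min
88 = 0·1440 + 88; 88 = 1·60 + 28 → 01:28, same day
→ 2023-03-21 01:28 WYW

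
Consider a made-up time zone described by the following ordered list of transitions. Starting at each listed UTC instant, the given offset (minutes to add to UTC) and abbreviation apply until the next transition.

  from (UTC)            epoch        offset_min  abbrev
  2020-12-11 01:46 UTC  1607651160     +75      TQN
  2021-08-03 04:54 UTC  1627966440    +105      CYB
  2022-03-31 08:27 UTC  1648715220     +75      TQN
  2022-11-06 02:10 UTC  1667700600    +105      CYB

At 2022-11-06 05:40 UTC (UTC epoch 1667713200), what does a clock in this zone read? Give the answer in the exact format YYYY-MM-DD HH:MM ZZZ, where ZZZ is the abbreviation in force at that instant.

2022-11-06 07:25 CYB

Query: 2022-11-06 05:40 UTC
Rule 4/4 (CYB, +01:45): 2022-11-06 02:10 UTC ≤ query < +∞
5·60 + 40 + 105 = 445 min
445 = 0·1440 + 445; 445 = 7·60 + 25 → 07:25, same day
→ 2022-11-06 07:25 CYB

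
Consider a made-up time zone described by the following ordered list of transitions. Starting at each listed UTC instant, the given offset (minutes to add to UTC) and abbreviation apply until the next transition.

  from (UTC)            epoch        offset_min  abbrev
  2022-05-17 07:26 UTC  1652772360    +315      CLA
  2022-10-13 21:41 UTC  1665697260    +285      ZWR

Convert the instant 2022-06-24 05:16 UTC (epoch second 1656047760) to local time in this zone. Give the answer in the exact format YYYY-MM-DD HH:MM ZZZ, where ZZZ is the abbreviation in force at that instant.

2022-06-24 10:31 CLA

Query: 2022-06-24 05:16 UTC
Rule 1/2 (CLA, +05:15): 2022-05-17 07:26 UTC ≤ query < 2022-10-13 21:41 UTC
5·60 + 16 + 315 = 631 min
631 = 0·1440 + 631; 631 = 10·60 + 31 → 10:31, same day
→ 2022-06-24 10:31 CLA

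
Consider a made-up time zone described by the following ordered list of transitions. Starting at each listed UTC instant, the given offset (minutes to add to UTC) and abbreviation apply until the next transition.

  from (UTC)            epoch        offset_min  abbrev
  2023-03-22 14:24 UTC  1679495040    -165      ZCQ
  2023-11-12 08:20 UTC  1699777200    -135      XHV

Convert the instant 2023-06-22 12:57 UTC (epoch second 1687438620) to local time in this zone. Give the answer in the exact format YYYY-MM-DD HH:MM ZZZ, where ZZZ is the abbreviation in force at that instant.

2023-06-22 10:12 ZCQ

Query: 2023-06-22 12:57 UTC
Rule 1/2 (ZCQ, -02:45): 2023-03-22 14:24 UTC ≤ query < 2023-11-12 08:20 UTC
12·60 + 57 - 165 = 612 min
612 = 0·1440 + 612; 612 = 10·60 + 12 → 10:12, same day
→ 2023-06-22 10:12 ZCQ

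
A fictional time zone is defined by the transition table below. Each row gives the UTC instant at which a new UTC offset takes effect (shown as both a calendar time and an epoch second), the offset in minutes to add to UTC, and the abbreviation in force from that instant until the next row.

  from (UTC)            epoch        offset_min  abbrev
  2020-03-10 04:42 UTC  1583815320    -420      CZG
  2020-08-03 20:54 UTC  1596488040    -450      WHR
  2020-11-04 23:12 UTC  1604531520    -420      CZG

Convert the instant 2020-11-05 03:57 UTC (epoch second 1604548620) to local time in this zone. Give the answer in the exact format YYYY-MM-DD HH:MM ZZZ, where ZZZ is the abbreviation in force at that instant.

2020-11-04 20:57 CZG

Query: 2020-11-05 03:57 UTC
Rule 3/3 (CZG, -07:00): 2020-11-04 23:12 UTC ≤ query < +∞
3·60 + 57 - 420 = -183 min
-183 = -1·1440 + 1257; 1257 = 20·60 + 57 → 20:57, 2020-11-05 - 1 day = 2020-11-04
→ 2020-11-04 20:57 CZG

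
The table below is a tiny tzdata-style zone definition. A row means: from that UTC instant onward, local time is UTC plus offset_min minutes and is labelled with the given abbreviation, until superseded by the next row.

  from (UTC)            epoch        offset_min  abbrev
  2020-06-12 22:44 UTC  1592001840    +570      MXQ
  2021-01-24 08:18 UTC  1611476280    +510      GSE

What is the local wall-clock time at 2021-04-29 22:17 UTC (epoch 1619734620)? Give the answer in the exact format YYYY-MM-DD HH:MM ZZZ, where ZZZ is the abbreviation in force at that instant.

2021-04-30 06:47 GSE

Query: 2021-04-29 22:17 UTC
Rule 2/2 (GSE, +08:30): 2021-01-24 08:18 UTC ≤ query < +∞
22·60 + 17 + 510 = 1847 min
1847 = 1·1440 + 407; 407 = 6·60 + 47 → 06:47, 2021-04-29 + 1 day = 2021-04-30
→ 2021-04-30 06:47 GSE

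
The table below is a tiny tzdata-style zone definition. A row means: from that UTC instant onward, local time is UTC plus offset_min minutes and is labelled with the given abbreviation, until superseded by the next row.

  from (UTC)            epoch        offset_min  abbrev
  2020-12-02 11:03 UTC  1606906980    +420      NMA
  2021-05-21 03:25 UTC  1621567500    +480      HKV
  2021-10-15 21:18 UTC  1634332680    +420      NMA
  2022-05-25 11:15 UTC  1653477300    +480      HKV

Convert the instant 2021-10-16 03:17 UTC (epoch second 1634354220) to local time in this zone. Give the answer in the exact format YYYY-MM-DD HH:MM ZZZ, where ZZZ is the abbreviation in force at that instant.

2021-10-16 10:17 NMA

Query: 2021-10-16 03:17 UTC
Rule 3/4 (NMA, +07:00): 2021-10-15 21:18 UTC ≤ query < 2022-05-25 11:15 UTC
3·60 + 17 + 420 = 617 min
617 = 0·1440 + 617; 617 = 10·60 + 17 → 10:17, same day
→ 2021-10-16 10:17 NMA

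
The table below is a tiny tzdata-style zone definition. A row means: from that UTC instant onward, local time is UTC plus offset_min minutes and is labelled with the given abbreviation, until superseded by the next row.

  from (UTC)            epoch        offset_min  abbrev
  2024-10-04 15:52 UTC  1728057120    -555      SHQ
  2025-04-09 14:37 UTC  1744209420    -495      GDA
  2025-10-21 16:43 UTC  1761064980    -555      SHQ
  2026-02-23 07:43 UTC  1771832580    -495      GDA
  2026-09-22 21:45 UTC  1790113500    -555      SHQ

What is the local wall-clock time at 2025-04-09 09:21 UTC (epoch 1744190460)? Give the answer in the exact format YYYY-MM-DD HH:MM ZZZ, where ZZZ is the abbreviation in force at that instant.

Query: 2025-04-09 09:21 UTC
Rule 1/5 (SHQ, -09:15): 2024-10-04 15:52 UTC ≤ query < 2025-04-09 14:37 UTC
9·60 + 21 - 555 = 6 min
6 = 0·1440 + 6; 6 = 0·60 + 6 → 00:06, same day
→ 2025-04-09 00:06 SHQ

2025-04-09 00:06 SHQ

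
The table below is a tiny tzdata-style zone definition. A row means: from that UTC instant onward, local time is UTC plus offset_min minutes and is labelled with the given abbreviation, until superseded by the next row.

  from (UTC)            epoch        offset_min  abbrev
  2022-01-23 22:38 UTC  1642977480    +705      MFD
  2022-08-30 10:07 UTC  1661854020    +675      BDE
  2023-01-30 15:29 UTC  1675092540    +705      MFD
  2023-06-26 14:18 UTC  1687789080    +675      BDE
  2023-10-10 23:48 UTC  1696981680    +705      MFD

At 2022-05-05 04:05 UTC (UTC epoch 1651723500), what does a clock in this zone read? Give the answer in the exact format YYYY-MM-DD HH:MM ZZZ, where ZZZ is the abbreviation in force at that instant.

Query: 2022-05-05 04:05 UTC
Rule 1/5 (MFD, +11:45): 2022-01-23 22:38 UTC ≤ query < 2022-08-30 10:07 UTC
4·60 + 5 + 705 = 950 min
950 = 0·1440 + 950; 950 = 15·60 + 50 → 15:50, same day
→ 2022-05-05 15:50 MFD

2022-05-05 15:50 MFD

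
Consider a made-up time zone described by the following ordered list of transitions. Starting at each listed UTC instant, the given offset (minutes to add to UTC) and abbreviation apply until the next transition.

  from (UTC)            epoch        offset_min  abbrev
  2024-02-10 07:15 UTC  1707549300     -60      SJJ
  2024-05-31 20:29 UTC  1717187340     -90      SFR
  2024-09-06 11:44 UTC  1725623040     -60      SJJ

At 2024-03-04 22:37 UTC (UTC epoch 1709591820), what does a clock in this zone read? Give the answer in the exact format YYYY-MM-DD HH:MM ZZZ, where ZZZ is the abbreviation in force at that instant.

2024-03-04 21:37 SJJ

Query: 2024-03-04 22:37 UTC
Rule 1/3 (SJJ, -01:00): 2024-02-10 07:15 UTC ≤ query < 2024-05-31 20:29 UTC
22·60 + 37 - 60 = 1297 min
1297 = 0·1440 + 1297; 1297 = 21·60 + 37 → 21:37, same day
→ 2024-03-04 21:37 SJJ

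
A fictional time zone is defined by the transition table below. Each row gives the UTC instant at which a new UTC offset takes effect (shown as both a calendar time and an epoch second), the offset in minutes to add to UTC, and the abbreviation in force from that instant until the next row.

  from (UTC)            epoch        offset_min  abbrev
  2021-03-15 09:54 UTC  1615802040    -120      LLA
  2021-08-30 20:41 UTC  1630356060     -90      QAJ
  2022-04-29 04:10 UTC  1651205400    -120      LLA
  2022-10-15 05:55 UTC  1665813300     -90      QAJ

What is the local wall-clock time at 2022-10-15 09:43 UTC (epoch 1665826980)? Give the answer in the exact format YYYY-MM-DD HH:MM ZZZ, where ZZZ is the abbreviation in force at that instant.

Query: 2022-10-15 09:43 UTC
Rule 4/4 (QAJ, -01:30): 2022-10-15 05:55 UTC ≤ query < +∞
9·60 + 43 - 90 = 493 min
493 = 0·1440 + 493; 493 = 8·60 + 13 → 08:13, same day
→ 2022-10-15 08:13 QAJ

2022-10-15 08:13 QAJ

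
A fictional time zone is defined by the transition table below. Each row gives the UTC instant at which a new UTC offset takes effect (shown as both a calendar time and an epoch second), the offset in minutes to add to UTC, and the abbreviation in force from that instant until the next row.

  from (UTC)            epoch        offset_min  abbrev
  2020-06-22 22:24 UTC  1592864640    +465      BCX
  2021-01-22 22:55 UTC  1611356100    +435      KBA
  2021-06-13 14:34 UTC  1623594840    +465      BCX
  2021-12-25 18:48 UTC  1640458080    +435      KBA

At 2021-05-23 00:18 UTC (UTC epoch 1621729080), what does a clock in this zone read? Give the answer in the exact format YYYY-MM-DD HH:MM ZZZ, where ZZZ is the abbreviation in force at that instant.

Query: 2021-05-23 00:18 UTC
Rule 2/4 (KBA, +07:15): 2021-01-22 22:55 UTC ≤ query < 2021-06-13 14:34 UTC
0·60 + 18 + 435 = 453 min
453 = 0·1440 + 453; 453 = 7·60 + 33 → 07:33, same day
→ 2021-05-23 07:33 KBA

2021-05-23 07:33 KBA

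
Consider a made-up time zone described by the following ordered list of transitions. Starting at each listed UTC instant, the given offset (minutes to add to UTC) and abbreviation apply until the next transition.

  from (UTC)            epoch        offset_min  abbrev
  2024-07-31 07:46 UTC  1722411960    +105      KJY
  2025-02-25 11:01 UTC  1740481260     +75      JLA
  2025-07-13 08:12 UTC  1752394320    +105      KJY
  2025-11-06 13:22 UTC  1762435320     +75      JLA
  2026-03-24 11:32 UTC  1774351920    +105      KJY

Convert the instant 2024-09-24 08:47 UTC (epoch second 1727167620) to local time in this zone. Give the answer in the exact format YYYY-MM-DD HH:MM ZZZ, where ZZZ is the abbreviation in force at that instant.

2024-09-24 10:32 KJY

Query: 2024-09-24 08:47 UTC
Rule 1/5 (KJY, +01:45): 2024-07-31 07:46 UTC ≤ query < 2025-02-25 11:01 UTC
8·60 + 47 + 105 = 632 min
632 = 0·1440 + 632; 632 = 10·60 + 32 → 10:32, same day
→ 2024-09-24 10:32 KJY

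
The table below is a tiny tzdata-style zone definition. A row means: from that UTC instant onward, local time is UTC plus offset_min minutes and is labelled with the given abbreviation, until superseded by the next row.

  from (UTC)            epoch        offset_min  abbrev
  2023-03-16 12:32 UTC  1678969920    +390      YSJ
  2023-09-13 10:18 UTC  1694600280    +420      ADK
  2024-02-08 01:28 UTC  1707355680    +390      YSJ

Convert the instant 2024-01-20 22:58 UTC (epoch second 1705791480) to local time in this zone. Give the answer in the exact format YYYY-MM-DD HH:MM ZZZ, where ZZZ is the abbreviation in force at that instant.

Query: 2024-01-20 22:58 UTC
Rule 2/3 (ADK, +07:00): 2023-09-13 10:18 UTC ≤ query < 2024-02-08 01:28 UTC
22·60 + 58 + 420 = 1798 min
1798 = 1·1440 + 358; 358 = 5·60 + 58 → 05:58, 2024-01-20 + 1 day = 2024-01-21
→ 2024-01-21 05:58 ADK

2024-01-21 05:58 ADK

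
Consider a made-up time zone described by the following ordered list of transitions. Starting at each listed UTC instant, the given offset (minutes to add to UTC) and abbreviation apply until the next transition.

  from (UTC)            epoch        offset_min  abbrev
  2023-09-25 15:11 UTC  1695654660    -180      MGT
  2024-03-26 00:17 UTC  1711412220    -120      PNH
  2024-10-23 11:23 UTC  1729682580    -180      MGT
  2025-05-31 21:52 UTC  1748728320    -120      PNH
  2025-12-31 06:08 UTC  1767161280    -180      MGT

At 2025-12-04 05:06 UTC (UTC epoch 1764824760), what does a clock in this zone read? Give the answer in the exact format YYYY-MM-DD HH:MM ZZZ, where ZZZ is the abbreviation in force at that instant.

Query: 2025-12-04 05:06 UTC
Rule 4/5 (PNH, -02:00): 2025-05-31 21:52 UTC ≤ query < 2025-12-31 06:08 UTC
5·60 + 6 - 120 = 186 min
186 = 0·1440 + 186; 186 = 3·60 + 6 → 03:06, same day
→ 2025-12-04 03:06 PNH

2025-12-04 03:06 PNH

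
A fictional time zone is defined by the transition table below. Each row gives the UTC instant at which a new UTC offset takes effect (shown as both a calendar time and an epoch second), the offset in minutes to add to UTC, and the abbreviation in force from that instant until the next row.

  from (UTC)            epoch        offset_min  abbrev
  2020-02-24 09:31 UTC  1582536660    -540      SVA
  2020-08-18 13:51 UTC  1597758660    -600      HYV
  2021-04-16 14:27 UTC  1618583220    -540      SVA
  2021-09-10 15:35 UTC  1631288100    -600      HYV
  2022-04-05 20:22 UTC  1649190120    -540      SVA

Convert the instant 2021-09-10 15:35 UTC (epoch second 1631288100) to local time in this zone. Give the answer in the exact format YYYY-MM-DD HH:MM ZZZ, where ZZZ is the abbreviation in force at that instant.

2021-09-10 05:35 HYV

Query: 2021-09-10 15:35 UTC
Rule 4/5 (HYV, -10:00): 2021-09-10 15:35 UTC ≤ query < 2022-04-05 20:22 UTC
15·60 + 35 - 600 = 335 min
335 = 0·1440 + 335; 335 = 5·60 + 35 → 05:35, same day
→ 2021-09-10 05:35 HYV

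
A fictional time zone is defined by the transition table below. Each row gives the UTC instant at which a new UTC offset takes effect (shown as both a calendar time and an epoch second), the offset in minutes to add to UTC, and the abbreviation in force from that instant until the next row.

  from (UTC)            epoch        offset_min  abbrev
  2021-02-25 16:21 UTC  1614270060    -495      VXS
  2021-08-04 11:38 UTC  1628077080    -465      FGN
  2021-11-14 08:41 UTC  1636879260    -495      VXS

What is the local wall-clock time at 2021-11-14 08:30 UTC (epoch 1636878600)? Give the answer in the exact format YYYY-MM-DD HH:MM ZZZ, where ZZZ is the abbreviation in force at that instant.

2021-11-14 00:45 FGN

Query: 2021-11-14 08:30 UTC
Rule 2/3 (FGN, -07:45): 2021-08-04 11:38 UTC ≤ query < 2021-11-14 08:41 UTC
8·60 + 30 - 465 = 45 min
45 = 0·1440 + 45; 45 = 0·60 + 45 → 00:45, same day
→ 2021-11-14 00:45 FGN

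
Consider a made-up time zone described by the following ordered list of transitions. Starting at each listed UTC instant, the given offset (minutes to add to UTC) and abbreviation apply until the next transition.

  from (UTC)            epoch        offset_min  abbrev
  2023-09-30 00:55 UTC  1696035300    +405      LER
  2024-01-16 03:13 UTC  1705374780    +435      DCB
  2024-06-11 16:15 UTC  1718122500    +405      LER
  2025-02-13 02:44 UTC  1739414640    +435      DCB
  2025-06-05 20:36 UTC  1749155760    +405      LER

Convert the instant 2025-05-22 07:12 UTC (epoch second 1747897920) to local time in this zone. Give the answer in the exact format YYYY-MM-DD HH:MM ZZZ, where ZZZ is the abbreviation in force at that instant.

2025-05-22 14:27 DCB

Query: 2025-05-22 07:12 UTC
Rule 4/5 (DCB, +07:15): 2025-02-13 02:44 UTC ≤ query < 2025-06-05 20:36 UTC
7·60 + 12 + 435 = 867 min
867 = 0·1440 + 867; 867 = 14·60 + 27 → 14:27, same day
→ 2025-05-22 14:27 DCB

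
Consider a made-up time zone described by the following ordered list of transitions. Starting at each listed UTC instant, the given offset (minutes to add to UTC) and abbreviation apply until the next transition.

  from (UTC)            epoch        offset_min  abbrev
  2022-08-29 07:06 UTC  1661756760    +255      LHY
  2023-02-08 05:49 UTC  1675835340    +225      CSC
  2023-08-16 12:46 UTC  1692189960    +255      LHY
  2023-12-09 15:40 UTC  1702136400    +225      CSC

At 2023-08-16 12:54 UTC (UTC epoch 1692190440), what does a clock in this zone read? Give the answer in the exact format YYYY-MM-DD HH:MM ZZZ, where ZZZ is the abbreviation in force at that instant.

2023-08-16 17:09 LHY

Query: 2023-08-16 12:54 UTC
Rule 3/4 (LHY, +04:15): 2023-08-16 12:46 UTC ≤ query < 2023-12-09 15:40 UTC
12·60 + 54 + 255 = 1029 min
1029 = 0·1440 + 1029; 1029 = 17·60 + 9 → 17:09, same day
→ 2023-08-16 17:09 LHY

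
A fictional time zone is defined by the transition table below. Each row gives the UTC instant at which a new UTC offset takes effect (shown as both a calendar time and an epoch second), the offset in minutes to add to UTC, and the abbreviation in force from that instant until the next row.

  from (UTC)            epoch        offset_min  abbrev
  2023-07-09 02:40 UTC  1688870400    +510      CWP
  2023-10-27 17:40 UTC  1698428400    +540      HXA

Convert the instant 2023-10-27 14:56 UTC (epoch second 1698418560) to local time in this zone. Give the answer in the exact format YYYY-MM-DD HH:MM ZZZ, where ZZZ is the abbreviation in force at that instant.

2023-10-27 23:26 CWP

Query: 2023-10-27 14:56 UTC
Rule 1/2 (CWP, +08:30): 2023-07-09 02:40 UTC ≤ query < 2023-10-27 17:40 UTC
14·60 + 56 + 510 = 1406 min
1406 = 0·1440 + 1406; 1406 = 23·60 + 26 → 23:26, same day
→ 2023-10-27 23:26 CWP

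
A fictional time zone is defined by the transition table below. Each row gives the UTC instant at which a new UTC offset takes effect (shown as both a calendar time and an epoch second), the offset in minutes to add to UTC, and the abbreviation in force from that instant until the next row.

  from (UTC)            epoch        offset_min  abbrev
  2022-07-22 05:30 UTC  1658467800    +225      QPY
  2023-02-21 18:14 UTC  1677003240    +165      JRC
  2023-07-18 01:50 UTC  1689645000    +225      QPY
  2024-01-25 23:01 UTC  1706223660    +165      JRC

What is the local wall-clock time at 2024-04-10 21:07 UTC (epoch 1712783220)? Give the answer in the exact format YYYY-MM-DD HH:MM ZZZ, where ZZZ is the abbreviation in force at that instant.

Query: 2024-04-10 21:07 UTC
Rule 4/4 (JRC, +02:45): 2024-01-25 23:01 UTC ≤ query < +∞
21·60 + 7 + 165 = 1432 min
1432 = 0·1440 + 1432; 1432 = 23·60 + 52 → 23:52, same day
→ 2024-04-10 23:52 JRC

2024-04-10 23:52 JRC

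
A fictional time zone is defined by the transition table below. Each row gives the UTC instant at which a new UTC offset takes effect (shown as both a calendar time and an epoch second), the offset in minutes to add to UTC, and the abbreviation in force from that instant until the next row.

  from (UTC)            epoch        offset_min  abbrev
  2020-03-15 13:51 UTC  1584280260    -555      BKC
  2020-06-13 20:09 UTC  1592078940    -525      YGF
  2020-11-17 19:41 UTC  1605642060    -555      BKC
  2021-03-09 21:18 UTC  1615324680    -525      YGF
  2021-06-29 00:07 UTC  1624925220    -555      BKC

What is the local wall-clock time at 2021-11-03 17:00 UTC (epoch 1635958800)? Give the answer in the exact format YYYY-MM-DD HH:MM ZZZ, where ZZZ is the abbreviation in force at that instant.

2021-11-03 07:45 BKC

Query: 2021-11-03 17:00 UTC
Rule 5/5 (BKC, -09:15): 2021-06-29 00:07 UTC ≤ query < +∞
17·60 + 0 - 555 = 465 min
465 = 0·1440 + 465; 465 = 7·60 + 45 → 07:45, same day
→ 2021-11-03 07:45 BKC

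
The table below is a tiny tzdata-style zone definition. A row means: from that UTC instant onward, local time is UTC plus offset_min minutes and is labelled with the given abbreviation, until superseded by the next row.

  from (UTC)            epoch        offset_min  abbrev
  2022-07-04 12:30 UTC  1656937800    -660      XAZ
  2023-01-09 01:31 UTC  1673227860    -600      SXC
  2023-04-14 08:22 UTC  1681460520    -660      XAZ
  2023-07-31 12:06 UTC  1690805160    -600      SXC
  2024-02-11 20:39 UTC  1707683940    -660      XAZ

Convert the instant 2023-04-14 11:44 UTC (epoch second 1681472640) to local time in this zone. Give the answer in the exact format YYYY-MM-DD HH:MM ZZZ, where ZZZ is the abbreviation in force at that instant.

2023-04-14 00:44 XAZ

Query: 2023-04-14 11:44 UTC
Rule 3/5 (XAZ, -11:00): 2023-04-14 08:22 UTC ≤ query < 2023-07-31 12:06 UTC
11·60 + 44 - 660 = 44 min
44 = 0·1440 + 44; 44 = 0·60 + 44 → 00:44, same day
→ 2023-04-14 00:44 XAZ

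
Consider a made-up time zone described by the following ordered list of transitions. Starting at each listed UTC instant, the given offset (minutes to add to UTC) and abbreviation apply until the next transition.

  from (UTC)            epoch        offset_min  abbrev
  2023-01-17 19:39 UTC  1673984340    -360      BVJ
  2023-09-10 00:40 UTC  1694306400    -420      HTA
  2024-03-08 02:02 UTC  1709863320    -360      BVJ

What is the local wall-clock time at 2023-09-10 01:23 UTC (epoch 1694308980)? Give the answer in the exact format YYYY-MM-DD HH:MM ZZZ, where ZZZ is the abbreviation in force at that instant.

Query: 2023-09-10 01:23 UTC
Rule 2/3 (HTA, -07:00): 2023-09-10 00:40 UTC ≤ query < 2024-03-08 02:02 UTC
1·60 + 23 - 420 = -337 min
-337 = -1·1440 + 1103; 1103 = 18·60 + 23 → 18:23, 2023-09-10 - 1 day = 2023-09-09
→ 2023-09-09 18:23 HTA

2023-09-09 18:23 HTA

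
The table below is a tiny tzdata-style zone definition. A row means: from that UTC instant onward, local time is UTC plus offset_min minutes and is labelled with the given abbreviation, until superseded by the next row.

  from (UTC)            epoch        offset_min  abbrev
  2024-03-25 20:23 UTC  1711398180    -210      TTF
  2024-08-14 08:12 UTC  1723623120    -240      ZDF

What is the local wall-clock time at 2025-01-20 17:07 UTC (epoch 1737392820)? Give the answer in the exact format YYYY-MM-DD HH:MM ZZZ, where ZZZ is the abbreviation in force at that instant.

2025-01-20 13:07 ZDF

Query: 2025-01-20 17:07 UTC
Rule 2/2 (ZDF, -04:00): 2024-08-14 08:12 UTC ≤ query < +∞
17·60 + 7 - 240 = 787 min
787 = 0·1440 + 787; 787 = 13·60 + 7 → 13:07, same day
→ 2025-01-20 13:07 ZDF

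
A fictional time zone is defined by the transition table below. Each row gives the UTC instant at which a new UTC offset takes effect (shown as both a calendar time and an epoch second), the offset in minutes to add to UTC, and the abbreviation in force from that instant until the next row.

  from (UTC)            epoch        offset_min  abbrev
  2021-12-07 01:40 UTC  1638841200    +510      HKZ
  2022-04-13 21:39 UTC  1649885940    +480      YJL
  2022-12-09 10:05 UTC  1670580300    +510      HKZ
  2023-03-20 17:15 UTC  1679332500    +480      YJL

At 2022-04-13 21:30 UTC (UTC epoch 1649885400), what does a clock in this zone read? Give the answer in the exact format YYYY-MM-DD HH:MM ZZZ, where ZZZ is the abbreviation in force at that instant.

Query: 2022-04-13 21:30 UTC
Rule 1/4 (HKZ, +08:30): 2021-12-07 01:40 UTC ≤ query < 2022-04-13 21:39 UTC
21·60 + 30 + 510 = 1800 min
1800 = 1·1440 + 360; 360 = 6·60 + 0 → 06:00, 2022-04-13 + 1 day = 2022-04-14
→ 2022-04-14 06:00 HKZ

2022-04-14 06:00 HKZ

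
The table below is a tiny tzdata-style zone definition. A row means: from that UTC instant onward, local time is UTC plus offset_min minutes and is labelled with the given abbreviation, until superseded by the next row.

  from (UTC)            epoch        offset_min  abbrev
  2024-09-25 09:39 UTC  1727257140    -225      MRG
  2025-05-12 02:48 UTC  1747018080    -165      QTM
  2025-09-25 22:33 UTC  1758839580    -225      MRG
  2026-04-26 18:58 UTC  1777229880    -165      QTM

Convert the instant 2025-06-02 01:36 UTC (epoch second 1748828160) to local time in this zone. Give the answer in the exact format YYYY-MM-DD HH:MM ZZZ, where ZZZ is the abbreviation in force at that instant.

2025-06-01 22:51 QTM

Query: 2025-06-02 01:36 UTC
Rule 2/4 (QTM, -02:45): 2025-05-12 02:48 UTC ≤ query < 2025-09-25 22:33 UTC
1·60 + 36 - 165 = -69 min
-69 = -1·1440 + 1371; 1371 = 22·60 + 51 → 22:51, 2025-06-02 - 1 day = 2025-06-01
→ 2025-06-01 22:51 QTM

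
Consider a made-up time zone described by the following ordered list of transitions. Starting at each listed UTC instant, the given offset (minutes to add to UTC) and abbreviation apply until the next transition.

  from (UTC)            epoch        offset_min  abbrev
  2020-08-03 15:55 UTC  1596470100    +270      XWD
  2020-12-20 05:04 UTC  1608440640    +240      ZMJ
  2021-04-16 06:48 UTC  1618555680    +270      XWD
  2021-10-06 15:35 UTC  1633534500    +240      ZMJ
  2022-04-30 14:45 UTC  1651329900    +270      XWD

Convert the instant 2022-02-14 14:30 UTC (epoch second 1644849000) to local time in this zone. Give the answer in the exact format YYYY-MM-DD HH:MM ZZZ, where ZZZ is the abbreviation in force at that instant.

Query: 2022-02-14 14:30 UTC
Rule 4/5 (ZMJ, +04:00): 2021-10-06 15:35 UTC ≤ query < 2022-04-30 14:45 UTC
14·60 + 30 + 240 = 1110 min
1110 = 0·1440 + 1110; 1110 = 18·60 + 30 → 18:30, same day
→ 2022-02-14 18:30 ZMJ

2022-02-14 18:30 ZMJ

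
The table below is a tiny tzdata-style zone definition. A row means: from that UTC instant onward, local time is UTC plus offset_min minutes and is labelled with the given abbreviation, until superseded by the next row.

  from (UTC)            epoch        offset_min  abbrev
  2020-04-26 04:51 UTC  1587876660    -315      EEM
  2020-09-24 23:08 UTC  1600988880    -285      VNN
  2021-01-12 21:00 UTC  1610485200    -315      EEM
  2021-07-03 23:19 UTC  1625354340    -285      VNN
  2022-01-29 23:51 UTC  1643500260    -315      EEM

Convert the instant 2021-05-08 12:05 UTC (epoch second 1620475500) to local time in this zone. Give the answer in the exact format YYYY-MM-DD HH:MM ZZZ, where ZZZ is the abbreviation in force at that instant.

Query: 2021-05-08 12:05 UTC
Rule 3/5 (EEM, -05:15): 2021-01-12 21:00 UTC ≤ query < 2021-07-03 23:19 UTC
12·60 + 5 - 315 = 410 min
410 = 0·1440 + 410; 410 = 6·60 + 50 → 06:50, same day
→ 2021-05-08 06:50 EEM

2021-05-08 06:50 EEM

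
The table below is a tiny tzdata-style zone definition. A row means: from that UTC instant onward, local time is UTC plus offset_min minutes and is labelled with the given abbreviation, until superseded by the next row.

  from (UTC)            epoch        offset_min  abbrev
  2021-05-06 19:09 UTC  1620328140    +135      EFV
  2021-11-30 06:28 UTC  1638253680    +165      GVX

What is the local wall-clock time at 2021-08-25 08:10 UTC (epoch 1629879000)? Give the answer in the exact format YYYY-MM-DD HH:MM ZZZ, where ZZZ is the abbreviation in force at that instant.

2021-08-25 10:25 EFV

Query: 2021-08-25 08:10 UTC
Rule 1/2 (EFV, +02:15): 2021-05-06 19:09 UTC ≤ query < 2021-11-30 06:28 UTC
8·60 + 10 + 135 = 625 min
625 = 0·1440 + 625; 625 = 10·60 + 25 → 10:25, same day
→ 2021-08-25 10:25 EFV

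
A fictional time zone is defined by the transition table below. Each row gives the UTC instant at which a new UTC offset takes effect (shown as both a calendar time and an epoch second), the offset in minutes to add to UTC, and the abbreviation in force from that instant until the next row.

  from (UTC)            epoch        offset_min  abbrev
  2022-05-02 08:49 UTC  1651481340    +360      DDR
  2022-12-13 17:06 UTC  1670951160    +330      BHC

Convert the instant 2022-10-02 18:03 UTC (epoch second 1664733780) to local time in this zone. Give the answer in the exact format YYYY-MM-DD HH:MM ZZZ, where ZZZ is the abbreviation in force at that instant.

Query: 2022-10-02 18:03 UTC
Rule 1/2 (DDR, +06:00): 2022-05-02 08:49 UTC ≤ query < 2022-12-13 17:06 UTC
18·60 + 3 + 360 = 1443 min
1443 = 1·1440 + 3; 3 = 0·60 + 3 → 00:03, 2022-10-02 + 1 day = 2022-10-03
→ 2022-10-03 00:03 DDR

2022-10-03 00:03 DDR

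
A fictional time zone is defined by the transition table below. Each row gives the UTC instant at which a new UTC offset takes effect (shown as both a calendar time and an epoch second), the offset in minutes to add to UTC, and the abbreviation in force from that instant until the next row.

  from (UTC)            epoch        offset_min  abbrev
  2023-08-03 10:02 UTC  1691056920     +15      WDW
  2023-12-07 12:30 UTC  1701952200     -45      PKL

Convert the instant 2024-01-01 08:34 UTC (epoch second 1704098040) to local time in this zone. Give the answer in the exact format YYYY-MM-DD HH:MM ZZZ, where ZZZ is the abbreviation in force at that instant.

Query: 2024-01-01 08:34 UTC
Rule 2/2 (PKL, -00:45): 2023-12-07 12:30 UTC ≤ query < +∞
8·60 + 34 - 45 = 469 min
469 = 0·1440 + 469; 469 = 7·60 + 49 → 07:49, same day
→ 2024-01-01 07:49 PKL

2024-01-01 07:49 PKL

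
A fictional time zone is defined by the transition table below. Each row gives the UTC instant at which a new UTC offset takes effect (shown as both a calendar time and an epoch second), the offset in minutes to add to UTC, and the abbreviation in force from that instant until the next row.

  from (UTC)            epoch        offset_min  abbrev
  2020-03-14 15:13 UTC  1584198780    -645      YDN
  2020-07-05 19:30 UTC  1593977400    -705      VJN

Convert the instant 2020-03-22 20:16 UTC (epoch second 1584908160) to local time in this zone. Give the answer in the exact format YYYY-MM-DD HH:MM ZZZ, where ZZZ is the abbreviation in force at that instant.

Query: 2020-03-22 20:16 UTC
Rule 1/2 (YDN, -10:45): 2020-03-14 15:13 UTC ≤ query < 2020-07-05 19:30 UTC
20·60 + 16 - 645 = 571 min
571 = 0·1440 + 571; 571 = 9·60 + 31 → 09:31, same day
→ 2020-03-22 09:31 YDN

2020-03-22 09:31 YDN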